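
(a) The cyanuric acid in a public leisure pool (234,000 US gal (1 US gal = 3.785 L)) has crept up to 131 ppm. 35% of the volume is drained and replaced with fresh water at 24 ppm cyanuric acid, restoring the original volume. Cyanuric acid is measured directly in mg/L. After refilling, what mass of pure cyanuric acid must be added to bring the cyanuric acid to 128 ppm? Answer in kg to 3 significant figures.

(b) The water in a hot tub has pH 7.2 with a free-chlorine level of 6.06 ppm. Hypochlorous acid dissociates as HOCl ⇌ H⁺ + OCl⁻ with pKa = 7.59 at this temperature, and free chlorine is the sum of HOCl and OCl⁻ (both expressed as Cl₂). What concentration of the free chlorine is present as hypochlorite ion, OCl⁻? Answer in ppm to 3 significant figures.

(a) Volume: 234,000 US gal × 3.785 L/gal = 885,690 L.
(a) After draining 35% and refilling: 131 × 0.65 + 24 × 0.35 = 93.55 ppm.
(a) Deficit to target: 128 − 93.55 = 34.45 mg/L.
(a) Mass: 34.45 mg/L × 885,690 L = 30,510 g cyanuric acid.

(b) [OCl⁻]/[HOCl] = 10^(pH − pKa) = 10^(7.2 − 7.59) = 10^-0.39 = 0.4074.
(b) Fraction as HOCl = 1 / (1 + 0.4074) = 0.7105.
(b) OCl⁻ = (1 − 0.7105) × 6.06 ppm = 1.754 ppm.

(a) 30.5 kg; (b) 1.75 ppm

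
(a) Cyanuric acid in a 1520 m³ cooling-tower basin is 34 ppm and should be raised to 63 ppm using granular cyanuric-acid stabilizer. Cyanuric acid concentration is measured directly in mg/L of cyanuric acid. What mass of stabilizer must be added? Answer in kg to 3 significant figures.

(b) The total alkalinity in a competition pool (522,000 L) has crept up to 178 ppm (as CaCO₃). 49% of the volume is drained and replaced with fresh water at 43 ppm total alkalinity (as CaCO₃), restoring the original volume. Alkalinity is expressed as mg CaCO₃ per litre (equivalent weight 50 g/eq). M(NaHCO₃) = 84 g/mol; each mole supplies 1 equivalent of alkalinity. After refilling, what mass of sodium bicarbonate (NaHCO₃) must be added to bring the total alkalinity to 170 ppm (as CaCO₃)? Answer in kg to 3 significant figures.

(a) 44.1 kg; (b) 51.0 kg

(a) Volume: 1520 m³ = 1,520,000 L.
(a) CYA to add: (63 − 34) = 29 mg/L × 1,520,000 L = 44,080 g cyanuric acid.

(b) After draining 49% and refilling: 178 × 0.51 + 43 × 0.49 = 111.85 ppm.
(b) Deficit to target: 170 − 111.85 = 58.15 mg/L.
(b) As CaCO₃: 58.15 mg/L × 522,000 L = 30,350 g; ÷ 50 g/eq ÷ 1 = 607.1 mol NaHCO₃.
(b) Mass: 607.1 × 84 = 51,000 g.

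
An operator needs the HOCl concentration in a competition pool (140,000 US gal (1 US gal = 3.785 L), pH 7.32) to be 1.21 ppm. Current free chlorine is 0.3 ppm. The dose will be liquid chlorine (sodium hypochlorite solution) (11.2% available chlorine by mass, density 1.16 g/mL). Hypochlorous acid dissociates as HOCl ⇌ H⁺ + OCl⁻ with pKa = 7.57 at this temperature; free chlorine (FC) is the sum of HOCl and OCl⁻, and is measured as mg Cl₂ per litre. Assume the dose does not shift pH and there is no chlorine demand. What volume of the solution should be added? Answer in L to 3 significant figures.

Volume: 140,000 US gal × 3.785 L/gal = 529,900 L.
[OCl⁻]/[HOCl] = 10^(pH − pKa) = 10^(7.32 − 7.57) = 0.5623; fraction as HOCl = 1/(1 + 0.5623) = 0.6401.
Free chlorine required for 1.21 ppm HOCl: 1.21 / 0.6401 = 1.89 ppm.
FC to add: 1.89 − 0.3 = 1.59 mg/L as Cl₂.
Cl₂ equivalent: 1.59 mg/L × 529,900 L = 842.8 g.
Product at 11.2% available Cl: 842.8 / 0.112 = 7525 g.
Volume: 7525 g ÷ 1.16 g/mL = 6487 mL.

6.49 L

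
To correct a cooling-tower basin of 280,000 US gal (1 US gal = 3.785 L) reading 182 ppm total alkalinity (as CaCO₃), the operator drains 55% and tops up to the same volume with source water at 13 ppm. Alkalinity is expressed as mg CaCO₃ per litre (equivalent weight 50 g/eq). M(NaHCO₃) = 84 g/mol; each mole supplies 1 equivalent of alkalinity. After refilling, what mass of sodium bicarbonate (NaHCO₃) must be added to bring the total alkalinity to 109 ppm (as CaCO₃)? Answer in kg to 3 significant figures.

Volume: 280,000 US gal × 3.785 L/gal = 1,059,800 L.
After draining 55% and refilling: 182 × 0.45 + 13 × 0.55 = 89.05 ppm.
Deficit to target: 109 − 89.05 = 19.95 mg/L.
As CaCO₃: 19.95 mg/L × 1,059,800 L = 21,140 g; ÷ 50 g/eq ÷ 1 = 422.9 mol NaHCO₃.
Mass: 422.9 × 84 = 35,520 g.

35.5 kg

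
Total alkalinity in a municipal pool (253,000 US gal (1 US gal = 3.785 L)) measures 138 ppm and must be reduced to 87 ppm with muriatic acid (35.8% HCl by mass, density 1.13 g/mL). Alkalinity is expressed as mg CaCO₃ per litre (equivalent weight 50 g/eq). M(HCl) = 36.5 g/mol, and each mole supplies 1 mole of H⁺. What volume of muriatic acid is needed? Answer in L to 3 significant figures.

Volume: 253,000 US gal × 3.785 L/gal = 957,605 L.
Alkalinity to neutralize: (138 − 87) = 51 mg/L as CaCO₃ × 957,605 L = 48,840 g as CaCO₃.
Equivalents of H⁺ required: 48,840 ÷ 50 g/eq = 976.8 eq = 976.8 mol HCl.
Mass of HCl: 976.8 × 36.5 = 35,650 g.
Mass of 35.8% solution: 35,650 / 0.358 = 99,590 g.
Volume: 99,590 g ÷ 1.13 g/mL = 88,130 mL.

88.1 L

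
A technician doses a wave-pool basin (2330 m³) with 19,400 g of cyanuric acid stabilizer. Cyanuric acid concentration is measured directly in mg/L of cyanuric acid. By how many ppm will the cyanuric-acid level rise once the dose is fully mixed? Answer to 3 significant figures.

Volume: 2330 m³ = 2,330,000 L.
Rise: 19,400 g / 2,330,000 L × 1000 = 8.326 mg/L.

8.33 ppm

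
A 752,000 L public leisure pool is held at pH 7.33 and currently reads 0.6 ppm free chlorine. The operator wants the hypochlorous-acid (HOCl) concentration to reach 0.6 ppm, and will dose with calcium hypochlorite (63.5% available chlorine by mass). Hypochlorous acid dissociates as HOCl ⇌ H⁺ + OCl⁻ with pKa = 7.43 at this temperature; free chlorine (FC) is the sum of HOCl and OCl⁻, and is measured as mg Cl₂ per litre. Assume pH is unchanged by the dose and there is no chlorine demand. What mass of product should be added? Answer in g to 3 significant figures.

564 g

[OCl⁻]/[HOCl] = 10^(pH − pKa) = 10^(7.33 − 7.43) = 0.7943; fraction as HOCl = 1/(1 + 0.7943) = 0.5573.
Free chlorine required for 0.6 ppm HOCl: 0.6 / 0.5573 = 1.077 ppm.
FC to add: 1.077 − 0.6 = 0.4766 mg/L as Cl₂.
Cl₂ equivalent: 0.4766 mg/L × 752,000 L = 358.4 g.
Product at 63.5% available Cl: 358.4 / 0.635 = 564.4 g.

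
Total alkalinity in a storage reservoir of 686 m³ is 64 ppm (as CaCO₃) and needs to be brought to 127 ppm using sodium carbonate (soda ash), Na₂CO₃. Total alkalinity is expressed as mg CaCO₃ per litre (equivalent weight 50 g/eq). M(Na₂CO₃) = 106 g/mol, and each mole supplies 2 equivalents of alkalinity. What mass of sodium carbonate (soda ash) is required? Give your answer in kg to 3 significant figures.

45.8 kg

Volume: 686 m³ = 686,000 L.
Alkalinity to add: (127 − 64) = 63 mg/L as CaCO₃ × 686,000 L = 43,220 g as CaCO₃.
Equivalents: 43,220 g ÷ 50 g/eq = 864.4 eq.
Each mole of Na₂CO₃ supplies 2 eq, so 864.4 / 2 = 432.2 mol.
Mass: 432.2 mol × 106 g/mol = 45,810 g.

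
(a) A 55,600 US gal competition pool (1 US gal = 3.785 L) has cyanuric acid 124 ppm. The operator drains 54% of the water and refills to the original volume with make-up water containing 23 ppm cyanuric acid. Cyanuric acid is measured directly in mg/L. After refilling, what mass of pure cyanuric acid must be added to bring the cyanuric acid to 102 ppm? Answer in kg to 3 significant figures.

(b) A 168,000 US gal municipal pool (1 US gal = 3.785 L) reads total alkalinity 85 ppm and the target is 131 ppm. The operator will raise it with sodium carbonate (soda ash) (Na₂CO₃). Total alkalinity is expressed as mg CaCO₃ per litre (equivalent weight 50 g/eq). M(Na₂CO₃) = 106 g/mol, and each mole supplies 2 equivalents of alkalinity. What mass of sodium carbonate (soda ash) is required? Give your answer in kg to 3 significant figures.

(a) Volume: 55,600 US gal × 3.785 L/gal = 210,446 L.
(a) After draining 54% and refilling: 124 × 0.46 + 23 × 0.54 = 69.46 ppm.
(a) Deficit to target: 102 − 69.46 = 32.54 mg/L.
(a) Mass: 32.54 mg/L × 210,446 L = 6848 g cyanuric acid.

(b) Volume: 168,000 US gal × 3.785 L/gal = 635,880 L.
(b) Alkalinity to add: (131 − 85) = 46 mg/L as CaCO₃ × 635,880 L = 29,250 g as CaCO₃.
(b) Equivalents: 29,250 g ÷ 50 g/eq = 585 eq.
(b) Each mole of Na₂CO₃ supplies 2 eq, so 585 / 2 = 292.5 mol.
(b) Mass: 292.5 mol × 106 g/mol = 31,010 g.

(a) 6.85 kg; (b) 31.0 kg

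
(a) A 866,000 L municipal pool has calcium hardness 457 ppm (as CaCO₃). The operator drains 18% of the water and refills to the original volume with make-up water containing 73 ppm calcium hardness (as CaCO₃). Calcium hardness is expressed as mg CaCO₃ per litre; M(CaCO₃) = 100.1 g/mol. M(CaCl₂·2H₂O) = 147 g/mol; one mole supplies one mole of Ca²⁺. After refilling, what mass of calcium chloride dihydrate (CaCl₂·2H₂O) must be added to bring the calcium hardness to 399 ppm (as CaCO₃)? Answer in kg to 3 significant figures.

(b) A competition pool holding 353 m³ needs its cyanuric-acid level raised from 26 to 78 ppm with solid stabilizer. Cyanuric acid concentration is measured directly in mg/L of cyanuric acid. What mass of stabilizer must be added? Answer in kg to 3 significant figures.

(a) After draining 18% and refilling: 457 × 0.82 + 73 × 0.18 = 387.88 ppm.
(a) Deficit to target: 399 − 387.88 = 11.12 mg/L.
(a) As CaCO₃: 11.12 mg/L × 866,000 L = 9630 g; ÷ 100.1 = 96.2 mol Ca²⁺.
(a) Mass: 96.2 × 147 = 14,140 g.

(b) Volume: 353 m³ = 353,000 L.
(b) CYA to add: (78 − 26) = 52 mg/L × 353,000 L = 18,360 g cyanuric acid.

(a) 14.1 kg; (b) 18.4 kg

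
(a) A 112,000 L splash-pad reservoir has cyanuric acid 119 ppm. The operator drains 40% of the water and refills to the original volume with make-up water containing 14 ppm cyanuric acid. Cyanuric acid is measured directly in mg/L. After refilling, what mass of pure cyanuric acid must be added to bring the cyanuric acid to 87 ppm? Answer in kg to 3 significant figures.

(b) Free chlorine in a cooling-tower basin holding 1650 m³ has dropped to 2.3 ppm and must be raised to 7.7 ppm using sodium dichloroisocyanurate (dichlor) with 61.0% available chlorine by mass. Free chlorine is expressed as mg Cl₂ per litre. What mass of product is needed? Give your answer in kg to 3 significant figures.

(a) After draining 40% and refilling: 119 × 0.60 + 14 × 0.40 = 77 ppm.
(a) Deficit to target: 87 − 77 = 10 mg/L.
(a) Mass: 10 mg/L × 112,000 L = 1120 g cyanuric acid.

(b) Volume: 1650 m³ = 1,650,000 L.
(b) Chlorine deficit: 7.7 − 2.3 = 5.4 ppm = 5.4 mg/L as Cl₂.
(b) Cl₂ equivalent needed: 5.4 mg/L × 1,650,000 L = 8,910,000 mg = 8910 g.
(b) Product at 61.0% available chlorine: 8910 / 0.61 = 14,610 g.

(a) 1.12 kg; (b) 14.6 kg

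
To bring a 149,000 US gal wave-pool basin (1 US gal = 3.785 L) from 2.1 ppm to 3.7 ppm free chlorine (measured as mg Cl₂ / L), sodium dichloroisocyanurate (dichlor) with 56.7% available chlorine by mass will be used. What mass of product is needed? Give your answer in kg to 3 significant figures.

Volume: 149,000 US gal × 3.785 L/gal = 563,965 L.
Chlorine deficit: 3.7 − 2.1 = 1.6 ppm = 1.6 mg/L as Cl₂.
Cl₂ equivalent needed: 1.6 mg/L × 563,965 L = 902,300 mg = 902.3 g.
Product at 56.7% available chlorine: 902.3 / 0.567 = 1591 g.

1.59 kg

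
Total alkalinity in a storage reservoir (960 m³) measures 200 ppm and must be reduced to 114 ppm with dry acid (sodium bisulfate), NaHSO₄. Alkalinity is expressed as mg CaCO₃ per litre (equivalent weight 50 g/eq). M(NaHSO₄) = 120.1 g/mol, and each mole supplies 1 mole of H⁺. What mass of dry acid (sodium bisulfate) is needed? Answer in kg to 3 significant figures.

198 kg

Volume: 960 m³ = 960,000 L.
Alkalinity to neutralize: (200 − 114) = 86 mg/L as CaCO₃ × 960,000 L = 82,560 g as CaCO₃.
Equivalents of H⁺ required: 82,560 ÷ 50 g/eq = 1651 eq = 1651 mol NaHSO₄.
Mass of NaHSO₄: 1651 × 120.1 = 198,300 g.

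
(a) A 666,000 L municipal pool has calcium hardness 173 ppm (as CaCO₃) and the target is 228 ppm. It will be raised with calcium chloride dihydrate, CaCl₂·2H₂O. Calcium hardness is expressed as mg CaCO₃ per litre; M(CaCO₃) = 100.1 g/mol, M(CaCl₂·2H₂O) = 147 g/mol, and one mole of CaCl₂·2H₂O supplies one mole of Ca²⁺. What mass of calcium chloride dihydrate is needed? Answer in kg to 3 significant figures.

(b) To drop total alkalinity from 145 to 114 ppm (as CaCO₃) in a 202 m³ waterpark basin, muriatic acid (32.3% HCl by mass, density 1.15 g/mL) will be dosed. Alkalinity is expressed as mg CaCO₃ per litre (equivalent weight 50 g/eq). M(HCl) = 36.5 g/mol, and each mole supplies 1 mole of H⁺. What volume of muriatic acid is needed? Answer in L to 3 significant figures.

(a) 53.8 kg; (b) 12.3 L

(a) Hardness to add: (228 − 173) = 55 mg/L as CaCO₃ × 666,000 L = 36,630 g as CaCO₃.
(a) Moles of Ca²⁺ (1 mol Ca²⁺ ≡ 1 mol CaCO₃): 36,630 / 100.1 g/mol = 365.9 mol.
(a) Mass of CaCl₂·2H₂O: 365.9 × 147 = 53,790 g.

(b) Volume: 202 m³ = 202,000 L.
(b) Alkalinity to neutralize: (145 − 114) = 31 mg/L as CaCO₃ × 202,000 L = 6262 g as CaCO₃.
(b) Equivalents of H⁺ required: 6262 ÷ 50 g/eq = 125.2 eq = 125.2 mol HCl.
(b) Mass of HCl: 125.2 × 36.5 = 4571 g.
(b) Mass of 32.3% solution: 4571 / 0.323 = 14,150 g.
(b) Volume: 14,150 g ÷ 1.15 g/mL = 12,310 mL.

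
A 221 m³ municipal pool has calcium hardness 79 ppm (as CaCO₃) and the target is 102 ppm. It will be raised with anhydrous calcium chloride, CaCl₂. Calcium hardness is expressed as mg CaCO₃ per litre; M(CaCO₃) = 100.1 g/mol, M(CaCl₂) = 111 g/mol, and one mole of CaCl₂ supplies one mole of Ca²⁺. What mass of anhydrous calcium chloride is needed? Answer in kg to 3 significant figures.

Volume: 221 m³ = 221,000 L.
Hardness to add: (102 − 79) = 23 mg/L as CaCO₃ × 221,000 L = 5083 g as CaCO₃.
Moles of Ca²⁺ (1 mol Ca²⁺ ≡ 1 mol CaCO₃): 5083 / 100.1 g/mol = 50.78 mol.
Mass of CaCl₂: 50.78 × 111 = 5636 g.

5.64 kg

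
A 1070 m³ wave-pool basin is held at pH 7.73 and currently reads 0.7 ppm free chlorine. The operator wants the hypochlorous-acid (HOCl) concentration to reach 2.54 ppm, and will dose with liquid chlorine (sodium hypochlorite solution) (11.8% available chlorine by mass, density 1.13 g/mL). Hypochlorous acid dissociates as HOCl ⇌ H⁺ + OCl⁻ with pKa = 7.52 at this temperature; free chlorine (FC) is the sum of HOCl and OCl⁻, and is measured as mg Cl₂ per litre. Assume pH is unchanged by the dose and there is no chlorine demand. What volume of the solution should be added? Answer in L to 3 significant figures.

Volume: 1070 m³ = 1,070,000 L.
[OCl⁻]/[HOCl] = 10^(pH − pKa) = 10^(7.73 − 7.52) = 1.622; fraction as HOCl = 1/(1 + 1.622) = 0.3814.
Free chlorine required for 2.54 ppm HOCl: 2.54 / 0.3814 = 6.659 ppm.
FC to add: 6.659 − 0.7 = 5.959 mg/L as Cl₂.
Cl₂ equivalent: 5.959 mg/L × 1,070,000 L = 6377 g.
Product at 11.8% available Cl: 6377 / 0.118 = 54,040 g.
Volume: 54,040 g ÷ 1.13 g/mL = 47,820 mL.

47.8 L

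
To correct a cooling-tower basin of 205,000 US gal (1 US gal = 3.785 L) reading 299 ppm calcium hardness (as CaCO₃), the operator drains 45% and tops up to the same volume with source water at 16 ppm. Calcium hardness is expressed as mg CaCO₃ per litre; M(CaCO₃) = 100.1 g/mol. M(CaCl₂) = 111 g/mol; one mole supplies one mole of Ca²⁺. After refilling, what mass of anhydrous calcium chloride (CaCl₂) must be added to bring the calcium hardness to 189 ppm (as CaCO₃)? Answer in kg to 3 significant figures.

Volume: 205,000 US gal × 3.785 L/gal = 775,925 L.
After draining 45% and refilling: 299 × 0.55 + 16 × 0.45 = 171.65 ppm.
Deficit to target: 189 − 171.65 = 17.35 mg/L.
As CaCO₃: 17.35 mg/L × 775,925 L = 13,460 g; ÷ 100.1 = 134.5 mol Ca²⁺.
Mass: 134.5 × 111 = 14,930 g.

14.9 kg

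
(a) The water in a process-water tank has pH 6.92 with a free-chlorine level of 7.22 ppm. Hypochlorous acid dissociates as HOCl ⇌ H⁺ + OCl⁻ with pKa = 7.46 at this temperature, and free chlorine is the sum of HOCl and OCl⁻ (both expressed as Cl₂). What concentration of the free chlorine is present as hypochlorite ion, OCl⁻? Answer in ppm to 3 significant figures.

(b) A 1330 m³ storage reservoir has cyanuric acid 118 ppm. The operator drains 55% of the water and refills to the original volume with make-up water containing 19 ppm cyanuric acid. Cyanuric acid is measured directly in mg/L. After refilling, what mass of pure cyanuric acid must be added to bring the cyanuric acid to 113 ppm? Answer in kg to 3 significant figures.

(a) [OCl⁻]/[HOCl] = 10^(pH − pKa) = 10^(6.92 − 7.46) = 10^-0.54 = 0.2884.
(a) Fraction as HOCl = 1 / (1 + 0.2884) = 0.7762.
(a) OCl⁻ = (1 − 0.7762) × 7.22 ppm = 1.616 ppm.

(b) Volume: 1330 m³ = 1,330,000 L.
(b) After draining 55% and refilling: 118 × 0.45 + 19 × 0.55 = 63.55 ppm.
(b) Deficit to target: 113 − 63.55 = 49.45 mg/L.
(b) Mass: 49.45 mg/L × 1,330,000 L = 65,770 g cyanuric acid.

(a) 1.62 ppm; (b) 65.8 kg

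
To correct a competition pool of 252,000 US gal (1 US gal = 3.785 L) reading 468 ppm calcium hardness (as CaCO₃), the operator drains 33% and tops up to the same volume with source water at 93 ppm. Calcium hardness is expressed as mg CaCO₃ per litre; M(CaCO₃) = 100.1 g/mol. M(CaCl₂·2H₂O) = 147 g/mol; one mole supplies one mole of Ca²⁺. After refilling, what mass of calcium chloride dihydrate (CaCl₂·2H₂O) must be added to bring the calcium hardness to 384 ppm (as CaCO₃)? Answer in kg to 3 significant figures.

Volume: 252,000 US gal × 3.785 L/gal = 953,820 L.
After draining 33% and refilling: 468 × 0.67 + 93 × 0.33 = 344.25 ppm.
Deficit to target: 384 − 344.25 = 39.75 mg/L.
As CaCO₃: 39.75 mg/L × 953,820 L = 37,910 g; ÷ 100.1 = 378.8 mol Ca²⁺.
Mass: 378.8 × 147 = 55,680 g.

55.7 kg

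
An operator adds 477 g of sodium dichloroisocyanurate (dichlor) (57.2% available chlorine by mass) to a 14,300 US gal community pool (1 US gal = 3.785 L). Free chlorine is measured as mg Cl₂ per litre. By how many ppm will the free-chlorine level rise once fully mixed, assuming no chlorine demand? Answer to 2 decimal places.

5.04 ppm

Volume: 14,300 US gal × 3.785 L/gal = 54,126 L.
Available chlorine delivered: 477 g × 0.572 = 272.8 g as Cl₂.
Concentration rise: 272.8 g / 54,126 L = 5.041 mg/L = 5.04 ppm.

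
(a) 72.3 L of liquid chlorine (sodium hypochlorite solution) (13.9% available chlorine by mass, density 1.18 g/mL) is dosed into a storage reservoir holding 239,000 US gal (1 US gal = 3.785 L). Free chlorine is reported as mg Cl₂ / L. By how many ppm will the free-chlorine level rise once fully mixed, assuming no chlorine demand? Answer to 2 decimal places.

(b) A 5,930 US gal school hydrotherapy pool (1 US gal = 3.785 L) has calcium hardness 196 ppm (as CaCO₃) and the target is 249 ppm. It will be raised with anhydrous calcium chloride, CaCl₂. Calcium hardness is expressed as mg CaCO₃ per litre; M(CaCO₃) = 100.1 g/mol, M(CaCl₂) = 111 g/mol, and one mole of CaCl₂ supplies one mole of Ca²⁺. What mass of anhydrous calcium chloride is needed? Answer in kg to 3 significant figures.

(a) 13.11 ppm; (b) 1.32 kg

(a) Volume: 239,000 US gal × 3.785 L/gal = 904,615 L.
(a) Mass of solution: 72.3 L × 1000 mL/L × 1.18 g/mL = 85,310 g.
(a) Available chlorine delivered: 85,310 g × 0.139 = 11,860 g as Cl₂.
(a) Concentration rise: 11,860 g / 904,615 L = 13.11 mg/L = 13.11 ppm.

(b) Volume: 5,930 US gal × 3.785 L/gal = 22,445 L.
(b) Hardness to add: (249 − 196) = 53 mg/L as CaCO₃ × 22,445 L = 1190 g as CaCO₃.
(b) Moles of Ca²⁺ (1 mol Ca²⁺ ≡ 1 mol CaCO₃): 1190 / 100.1 g/mol = 11.88 mol.
(b) Mass of CaCl₂: 11.88 × 111 = 1319 g.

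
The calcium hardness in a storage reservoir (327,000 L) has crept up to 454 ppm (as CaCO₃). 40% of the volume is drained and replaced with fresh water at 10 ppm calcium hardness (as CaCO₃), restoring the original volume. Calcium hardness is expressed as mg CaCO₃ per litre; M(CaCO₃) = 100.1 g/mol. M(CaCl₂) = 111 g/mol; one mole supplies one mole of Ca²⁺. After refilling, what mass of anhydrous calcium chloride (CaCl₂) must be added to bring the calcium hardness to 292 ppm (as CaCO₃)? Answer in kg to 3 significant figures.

After draining 40% and refilling: 454 × 0.60 + 10 × 0.40 = 276.4 ppm.
Deficit to target: 292 − 276.4 = 15.6 mg/L.
As CaCO₃: 15.6 mg/L × 327,000 L = 5101 g; ÷ 100.1 = 50.96 mol Ca²⁺.
Mass: 50.96 × 111 = 5657 g.

5.66 kg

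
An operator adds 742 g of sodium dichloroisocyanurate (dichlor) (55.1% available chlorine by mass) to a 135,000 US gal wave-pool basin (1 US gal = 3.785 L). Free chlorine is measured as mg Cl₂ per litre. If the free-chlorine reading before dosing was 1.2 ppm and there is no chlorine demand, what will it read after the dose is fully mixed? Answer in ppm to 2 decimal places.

2.00 ppm

Volume: 135,000 US gal × 3.785 L/gal = 510,975 L.
Available chlorine delivered: 742 g × 0.551 = 408.8 g as Cl₂.
Concentration rise: 408.8 g / 510,975 L = 0.8001 mg/L = 0.80 ppm.
Final FC: 1.2 + 0.80 = 2.00 ppm.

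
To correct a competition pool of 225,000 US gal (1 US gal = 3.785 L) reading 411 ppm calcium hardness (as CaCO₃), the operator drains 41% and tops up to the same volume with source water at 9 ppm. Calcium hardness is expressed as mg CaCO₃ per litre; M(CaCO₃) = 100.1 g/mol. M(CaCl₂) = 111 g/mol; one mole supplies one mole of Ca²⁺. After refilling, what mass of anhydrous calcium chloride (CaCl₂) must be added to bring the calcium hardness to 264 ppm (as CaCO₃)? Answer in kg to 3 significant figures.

Volume: 225,000 US gal × 3.785 L/gal = 851,625 L.
After draining 41% and refilling: 411 × 0.59 + 9 × 0.41 = 246.18 ppm.
Deficit to target: 264 − 246.18 = 17.82 mg/L.
As CaCO₃: 17.82 mg/L × 851,625 L = 15,180 g; ÷ 100.1 = 151.6 mol Ca²⁺.
Mass: 151.6 × 111 = 16,830 g.

16.8 kg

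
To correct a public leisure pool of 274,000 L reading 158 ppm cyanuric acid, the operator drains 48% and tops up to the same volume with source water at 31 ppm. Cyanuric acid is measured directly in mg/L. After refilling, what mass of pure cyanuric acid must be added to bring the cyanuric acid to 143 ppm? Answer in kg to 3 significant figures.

12.6 kg

After draining 48% and refilling: 158 × 0.52 + 31 × 0.48 = 97.04 ppm.
Deficit to target: 143 − 97.04 = 45.96 mg/L.
Mass: 45.96 mg/L × 274,000 L = 12,590 g cyanuric acid.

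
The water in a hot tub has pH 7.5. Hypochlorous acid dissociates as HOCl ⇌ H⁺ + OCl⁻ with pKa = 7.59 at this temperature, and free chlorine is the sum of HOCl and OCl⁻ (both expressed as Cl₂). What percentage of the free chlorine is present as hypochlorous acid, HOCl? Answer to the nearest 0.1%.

55.2%

[OCl⁻]/[HOCl] = 10^(pH − pKa) = 10^(7.5 − 7.59) = 10^-0.09 = 0.8128.
Fraction as HOCl = 1 / (1 + 0.8128) = 0.5516.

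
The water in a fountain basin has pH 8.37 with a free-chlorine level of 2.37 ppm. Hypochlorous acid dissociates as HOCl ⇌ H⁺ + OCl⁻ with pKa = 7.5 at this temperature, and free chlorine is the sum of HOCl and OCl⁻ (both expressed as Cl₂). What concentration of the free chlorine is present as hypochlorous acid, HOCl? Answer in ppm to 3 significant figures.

0.282 ppm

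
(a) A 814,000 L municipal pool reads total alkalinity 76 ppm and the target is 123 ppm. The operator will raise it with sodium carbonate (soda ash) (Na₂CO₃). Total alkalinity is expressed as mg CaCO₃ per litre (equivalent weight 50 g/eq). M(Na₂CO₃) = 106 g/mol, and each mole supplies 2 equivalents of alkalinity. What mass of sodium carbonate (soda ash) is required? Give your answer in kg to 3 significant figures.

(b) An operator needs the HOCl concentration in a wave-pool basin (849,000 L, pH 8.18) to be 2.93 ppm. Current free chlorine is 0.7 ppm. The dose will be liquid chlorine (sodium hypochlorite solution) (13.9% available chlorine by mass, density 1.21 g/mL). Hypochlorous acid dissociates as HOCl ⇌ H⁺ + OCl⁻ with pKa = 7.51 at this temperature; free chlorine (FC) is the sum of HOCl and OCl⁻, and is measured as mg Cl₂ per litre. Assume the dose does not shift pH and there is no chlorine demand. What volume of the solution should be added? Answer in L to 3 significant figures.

(a) 40.6 kg; (b) 80.4 L

(a) Alkalinity to add: (123 − 76) = 47 mg/L as CaCO₃ × 814,000 L = 38,260 g as CaCO₃.
(a) Equivalents: 38,260 g ÷ 50 g/eq = 765.2 eq.
(a) Each mole of Na₂CO₃ supplies 2 eq, so 765.2 / 2 = 382.6 mol.
(a) Mass: 382.6 mol × 106 g/mol = 40,550 g.

(b) [OCl⁻]/[HOCl] = 10^(pH − pKa) = 10^(8.18 − 7.51) = 4.677; fraction as HOCl = 1/(1 + 4.677) = 0.1761.
(b) Free chlorine required for 2.93 ppm HOCl: 2.93 / 0.1761 = 16.63 ppm.
(b) FC to add: 16.63 − 0.7 = 15.93 mg/L as Cl₂.
(b) Cl₂ equivalent: 15.93 mg/L × 849,000 L = 13,530 g.
(b) Product at 13.9% available Cl: 13,530 / 0.139 = 97,330 g.
(b) Volume: 97,330 g ÷ 1.21 g/mL = 80,440 mL.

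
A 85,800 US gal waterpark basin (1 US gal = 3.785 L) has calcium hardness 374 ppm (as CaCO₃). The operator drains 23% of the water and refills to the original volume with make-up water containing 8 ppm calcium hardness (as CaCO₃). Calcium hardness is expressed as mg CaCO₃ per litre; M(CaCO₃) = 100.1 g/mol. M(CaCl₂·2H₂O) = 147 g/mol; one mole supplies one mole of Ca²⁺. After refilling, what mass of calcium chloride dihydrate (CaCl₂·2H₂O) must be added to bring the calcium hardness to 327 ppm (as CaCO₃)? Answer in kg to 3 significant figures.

Volume: 85,800 US gal × 3.785 L/gal = 324,753 L.
After draining 23% and refilling: 374 × 0.77 + 8 × 0.23 = 289.82 ppm.
Deficit to target: 327 − 289.82 = 37.18 mg/L.
As CaCO₃: 37.18 mg/L × 324,753 L = 12,070 g; ÷ 100.1 = 120.6 mol Ca²⁺.
Mass: 120.6 × 147 = 17,730 g.

17.7 kg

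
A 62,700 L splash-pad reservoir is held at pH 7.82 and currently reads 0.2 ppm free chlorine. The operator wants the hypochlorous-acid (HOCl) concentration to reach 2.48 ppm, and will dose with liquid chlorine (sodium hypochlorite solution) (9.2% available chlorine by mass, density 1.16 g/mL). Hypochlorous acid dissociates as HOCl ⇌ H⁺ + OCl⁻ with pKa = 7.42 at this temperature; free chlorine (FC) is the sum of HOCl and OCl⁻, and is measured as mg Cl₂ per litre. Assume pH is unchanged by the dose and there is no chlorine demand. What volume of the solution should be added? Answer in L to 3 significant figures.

5.00 L

[OCl⁻]/[HOCl] = 10^(pH − pKa) = 10^(7.82 − 7.42) = 2.512; fraction as HOCl = 1/(1 + 2.512) = 0.2847.
Free chlorine required for 2.48 ppm HOCl: 2.48 / 0.2847 = 8.709 ppm.
FC to add: 8.709 − 0.2 = 8.509 mg/L as Cl₂.
Cl₂ equivalent: 8.509 mg/L × 62,700 L = 533.5 g.
Product at 9.2% available Cl: 533.5 / 0.092 = 5799 g.
Volume: 5799 g ÷ 1.16 g/mL = 4999 mL.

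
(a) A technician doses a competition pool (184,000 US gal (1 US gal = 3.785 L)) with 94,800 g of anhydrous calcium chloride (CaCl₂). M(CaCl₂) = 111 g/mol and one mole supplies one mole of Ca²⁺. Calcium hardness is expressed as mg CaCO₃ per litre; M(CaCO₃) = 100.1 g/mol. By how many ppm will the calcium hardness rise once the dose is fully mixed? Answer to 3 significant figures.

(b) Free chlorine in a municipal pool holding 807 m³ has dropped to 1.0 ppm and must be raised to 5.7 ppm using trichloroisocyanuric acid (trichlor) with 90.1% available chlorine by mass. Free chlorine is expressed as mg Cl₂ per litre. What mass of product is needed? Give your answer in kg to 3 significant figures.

(a) 123 ppm; (b) 4.21 kg

(a) Volume: 184,000 US gal × 3.785 L/gal = 696,440 L.
(a) Moles of Ca²⁺: 94,800 g ÷ 111 g/mol = 854.1 mol.
(a) As CaCO₃: 854.1 mol × 100.1 g/mol = 85,490 g.
(a) Rise: 85,490 g / 696,440 L × 1000 = 122.8 mg/L.

(b) Volume: 807 m³ = 807,000 L.
(b) Chlorine deficit: 5.7 − 1.0 = 4.7 ppm = 4.7 mg/L as Cl₂.
(b) Cl₂ equivalent needed: 4.7 mg/L × 807,000 L = 3,793,000 mg = 3793 g.
(b) Product at 90.1% available chlorine: 3793 / 0.901 = 4210 g.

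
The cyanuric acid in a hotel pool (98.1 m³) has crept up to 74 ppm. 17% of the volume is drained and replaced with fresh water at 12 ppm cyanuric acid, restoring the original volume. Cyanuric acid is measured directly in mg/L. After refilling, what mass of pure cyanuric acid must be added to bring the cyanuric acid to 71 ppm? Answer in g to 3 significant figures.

Volume: 98.1 m³ = 98,100 L.
After draining 17% and refilling: 74 × 0.83 + 12 × 0.17 = 63.46 ppm.
Deficit to target: 71 − 63.46 = 7.54 mg/L.
Mass: 7.54 mg/L × 98,100 L = 739.7 g cyanuric acid.

740 g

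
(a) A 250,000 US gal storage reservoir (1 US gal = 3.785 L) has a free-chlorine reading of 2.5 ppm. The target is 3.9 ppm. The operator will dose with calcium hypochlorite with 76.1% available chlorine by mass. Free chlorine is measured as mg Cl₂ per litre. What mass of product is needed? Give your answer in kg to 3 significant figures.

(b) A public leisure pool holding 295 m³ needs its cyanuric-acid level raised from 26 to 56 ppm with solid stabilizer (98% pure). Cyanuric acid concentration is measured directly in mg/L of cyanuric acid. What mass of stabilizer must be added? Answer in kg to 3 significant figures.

(a) 1.74 kg; (b) 9.03 kg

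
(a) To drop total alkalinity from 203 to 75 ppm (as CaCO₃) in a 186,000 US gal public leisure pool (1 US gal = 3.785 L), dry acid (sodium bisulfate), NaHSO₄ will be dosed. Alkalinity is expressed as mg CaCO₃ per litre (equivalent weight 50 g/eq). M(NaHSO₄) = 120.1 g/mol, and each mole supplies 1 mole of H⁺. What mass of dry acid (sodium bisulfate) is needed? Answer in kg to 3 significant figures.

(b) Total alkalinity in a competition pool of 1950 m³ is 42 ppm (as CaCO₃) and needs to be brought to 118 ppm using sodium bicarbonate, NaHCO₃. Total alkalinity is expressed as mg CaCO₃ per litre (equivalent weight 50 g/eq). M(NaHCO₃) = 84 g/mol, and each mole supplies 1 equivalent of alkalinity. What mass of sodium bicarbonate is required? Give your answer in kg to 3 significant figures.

(a) Volume: 186,000 US gal × 3.785 L/gal = 704,010 L.
(a) Alkalinity to neutralize: (203 − 75) = 128 mg/L as CaCO₃ × 704,010 L = 90,110 g as CaCO₃.
(a) Equivalents of H⁺ required: 90,110 ÷ 50 g/eq = 1802 eq = 1802 mol NaHSO₄.
(a) Mass of NaHSO₄: 1802 × 120.1 = 216,500 g.

(b) Volume: 1950 m³ = 1,950,000 L.
(b) Alkalinity to add: (118 − 42) = 76 mg/L as CaCO₃ × 1,950,000 L = 148,200 g as CaCO₃.
(b) Equivalents: 148,200 g ÷ 50 g/eq = 2964 eq.
(b) NaHCO₃ supplies 1 eq per mole → 2964 mol.
(b) Mass: 2964 mol × 84 g/mol = 249,000 g.

(a) 216 kg; (b) 249 kg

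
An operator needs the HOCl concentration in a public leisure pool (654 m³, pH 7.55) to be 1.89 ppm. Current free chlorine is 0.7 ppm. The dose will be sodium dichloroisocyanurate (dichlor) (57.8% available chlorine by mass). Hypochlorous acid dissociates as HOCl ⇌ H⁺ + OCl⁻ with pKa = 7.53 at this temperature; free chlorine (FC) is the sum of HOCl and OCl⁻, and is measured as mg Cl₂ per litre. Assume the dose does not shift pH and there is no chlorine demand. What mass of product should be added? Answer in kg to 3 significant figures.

Volume: 654 m³ = 654,000 L.
[OCl⁻]/[HOCl] = 10^(pH − pKa) = 10^(7.55 − 7.53) = 1.047; fraction as HOCl = 1/(1 + 1.047) = 0.4885.
Free chlorine required for 1.89 ppm HOCl: 1.89 / 0.4885 = 3.869 ppm.
FC to add: 3.869 − 0.7 = 3.169 mg/L as Cl₂.
Cl₂ equivalent: 3.169 mg/L × 654,000 L = 2073 g.
Product at 57.8% available Cl: 2073 / 0.578 = 3586 g.

3.59 kg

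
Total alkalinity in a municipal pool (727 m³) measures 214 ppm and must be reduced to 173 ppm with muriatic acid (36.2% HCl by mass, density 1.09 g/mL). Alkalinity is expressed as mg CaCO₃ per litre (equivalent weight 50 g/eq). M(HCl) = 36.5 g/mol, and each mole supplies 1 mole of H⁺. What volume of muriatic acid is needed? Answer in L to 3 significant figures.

55.1 L

Volume: 727 m³ = 727,000 L.
Alkalinity to neutralize: (214 − 173) = 41 mg/L as CaCO₃ × 727,000 L = 29,810 g as CaCO₃.
Equivalents of H⁺ required: 29,810 ÷ 50 g/eq = 596.1 eq = 596.1 mol HCl.
Mass of HCl: 596.1 × 36.5 = 21,760 g.
Mass of 36.2% solution: 21,760 / 0.362 = 60,110 g.
Volume: 60,110 g ÷ 1.09 g/mL = 55,140 mL.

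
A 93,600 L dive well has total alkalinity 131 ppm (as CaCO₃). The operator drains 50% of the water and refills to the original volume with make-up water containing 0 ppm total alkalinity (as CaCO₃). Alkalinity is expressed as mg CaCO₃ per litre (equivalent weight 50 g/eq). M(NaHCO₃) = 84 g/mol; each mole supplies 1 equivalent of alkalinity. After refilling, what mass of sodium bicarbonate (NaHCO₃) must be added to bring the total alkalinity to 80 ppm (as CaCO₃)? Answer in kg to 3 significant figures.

After draining 50% and refilling: 131 × 0.50 + 0 × 0.50 = 65.5 ppm.
Deficit to target: 80 − 65.5 = 14.5 mg/L.
As CaCO₃: 14.5 mg/L × 93,600 L = 1357 g; ÷ 50 g/eq ÷ 1 = 27.14 mol NaHCO₃.
Mass: 27.14 × 84 = 2280 g.

2.28 kg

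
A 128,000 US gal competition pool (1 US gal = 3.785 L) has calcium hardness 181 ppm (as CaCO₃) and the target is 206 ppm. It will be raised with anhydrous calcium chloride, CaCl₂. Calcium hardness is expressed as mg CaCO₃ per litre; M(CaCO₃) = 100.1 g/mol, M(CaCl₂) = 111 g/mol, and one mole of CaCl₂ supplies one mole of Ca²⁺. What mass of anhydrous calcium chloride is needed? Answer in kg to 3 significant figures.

13.4 kg

Volume: 128,000 US gal × 3.785 L/gal = 484,480 L.
Hardness to add: (206 − 181) = 25 mg/L as CaCO₃ × 484,480 L = 12,110 g as CaCO₃.
Moles of Ca²⁺ (1 mol Ca²⁺ ≡ 1 mol CaCO₃): 12,110 / 100.1 g/mol = 121 mol.
Mass of CaCl₂: 121 × 111 = 13,430 g.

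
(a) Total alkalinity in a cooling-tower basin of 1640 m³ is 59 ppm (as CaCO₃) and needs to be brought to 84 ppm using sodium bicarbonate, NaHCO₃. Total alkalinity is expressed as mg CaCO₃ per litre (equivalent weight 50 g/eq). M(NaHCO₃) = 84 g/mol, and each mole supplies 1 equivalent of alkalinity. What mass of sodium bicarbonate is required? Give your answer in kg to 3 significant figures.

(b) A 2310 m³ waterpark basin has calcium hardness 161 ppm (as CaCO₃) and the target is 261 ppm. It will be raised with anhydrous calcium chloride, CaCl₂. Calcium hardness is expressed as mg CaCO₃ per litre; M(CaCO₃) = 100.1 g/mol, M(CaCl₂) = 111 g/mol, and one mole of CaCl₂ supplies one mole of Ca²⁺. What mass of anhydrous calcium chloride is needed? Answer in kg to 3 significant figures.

(a) Volume: 1640 m³ = 1,640,000 L.
(a) Alkalinity to add: (84 − 59) = 25 mg/L as CaCO₃ × 1,640,000 L = 41,000 g as CaCO₃.
(a) Equivalents: 41,000 g ÷ 50 g/eq = 820 eq.
(a) NaHCO₃ supplies 1 eq per mole → 820 mol.
(a) Mass: 820 mol × 84 g/mol = 68,880 g.

(b) Volume: 2310 m³ = 2,310,000 L.
(b) Hardness to add: (261 − 161) = 100 mg/L as CaCO₃ × 2,310,000 L = 231,000 g as CaCO₃.
(b) Moles of Ca²⁺ (1 mol Ca²⁺ ≡ 1 mol CaCO₃): 231,000 / 100.1 g/mol = 2308 mol.
(b) Mass of CaCl₂: 2308 × 111 = 256,200 g.

(a) 68.9 kg; (b) 256 kg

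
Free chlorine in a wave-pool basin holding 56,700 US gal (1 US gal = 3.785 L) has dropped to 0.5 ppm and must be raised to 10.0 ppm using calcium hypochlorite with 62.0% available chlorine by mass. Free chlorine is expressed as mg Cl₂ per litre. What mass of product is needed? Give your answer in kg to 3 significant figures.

3.29 kg

Volume: 56,700 US gal × 3.785 L/gal = 214,610 L.
Chlorine deficit: 10.0 − 0.5 = 9.5 ppm = 9.5 mg/L as Cl₂.
Cl₂ equivalent needed: 9.5 mg/L × 214,610 L = 2,039,000 mg = 2039 g.
Product at 62.0% available chlorine: 2039 / 0.62 = 3288 g.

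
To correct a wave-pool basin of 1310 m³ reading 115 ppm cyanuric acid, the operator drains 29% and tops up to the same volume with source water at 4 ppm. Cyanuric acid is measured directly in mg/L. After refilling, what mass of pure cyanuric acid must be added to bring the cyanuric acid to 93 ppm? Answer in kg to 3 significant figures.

Volume: 1310 m³ = 1,310,000 L.
After draining 29% and refilling: 115 × 0.71 + 4 × 0.29 = 82.81 ppm.
Deficit to target: 93 − 82.81 = 10.19 mg/L.
Mass: 10.19 mg/L × 1,310,000 L = 13,350 g cyanuric acid.

13.3 kg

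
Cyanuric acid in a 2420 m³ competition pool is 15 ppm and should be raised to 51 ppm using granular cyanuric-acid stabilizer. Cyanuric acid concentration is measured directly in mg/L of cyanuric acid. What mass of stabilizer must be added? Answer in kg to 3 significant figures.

87.1 kg

Volume: 2420 m³ = 2,420,000 L.
CYA to add: (51 − 15) = 36 mg/L × 2,420,000 L = 87,120 g cyanuric acid.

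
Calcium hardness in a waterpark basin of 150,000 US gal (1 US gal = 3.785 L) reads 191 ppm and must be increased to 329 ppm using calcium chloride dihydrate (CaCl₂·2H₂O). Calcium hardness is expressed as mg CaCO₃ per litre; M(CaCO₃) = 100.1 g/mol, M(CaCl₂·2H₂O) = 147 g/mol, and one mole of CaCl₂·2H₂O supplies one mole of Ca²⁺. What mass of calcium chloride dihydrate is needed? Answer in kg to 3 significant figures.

115 kg

Volume: 150,000 US gal × 3.785 L/gal = 567,750 L.
Hardness to add: (329 − 191) = 138 mg/L as CaCO₃ × 567,750 L = 78,350 g as CaCO₃.
Moles of Ca²⁺ (1 mol Ca²⁺ ≡ 1 mol CaCO₃): 78,350 / 100.1 g/mol = 782.7 mol.
Mass of CaCl₂·2H₂O: 782.7 × 147 = 115,100 g.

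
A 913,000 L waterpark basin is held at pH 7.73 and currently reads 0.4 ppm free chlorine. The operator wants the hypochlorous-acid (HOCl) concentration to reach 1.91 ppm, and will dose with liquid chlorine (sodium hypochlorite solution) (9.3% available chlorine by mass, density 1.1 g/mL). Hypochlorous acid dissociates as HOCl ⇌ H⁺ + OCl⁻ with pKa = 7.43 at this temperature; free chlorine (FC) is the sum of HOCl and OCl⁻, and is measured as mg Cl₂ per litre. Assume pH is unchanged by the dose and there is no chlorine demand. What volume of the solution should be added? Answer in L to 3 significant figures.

[OCl⁻]/[HOCl] = 10^(pH − pKa) = 10^(7.73 − 7.43) = 1.995; fraction as HOCl = 1/(1 + 1.995) = 0.3339.
Free chlorine required for 1.91 ppm HOCl: 1.91 / 0.3339 = 5.721 ppm.
FC to add: 5.721 − 0.4 = 5.321 mg/L as Cl₂.
Cl₂ equivalent: 5.321 mg/L × 913,000 L = 4858 g.
Product at 9.3% available Cl: 4858 / 0.093 = 52,240 g.
Volume: 52,240 g ÷ 1.1 g/mL = 47,490 mL.

47.5 L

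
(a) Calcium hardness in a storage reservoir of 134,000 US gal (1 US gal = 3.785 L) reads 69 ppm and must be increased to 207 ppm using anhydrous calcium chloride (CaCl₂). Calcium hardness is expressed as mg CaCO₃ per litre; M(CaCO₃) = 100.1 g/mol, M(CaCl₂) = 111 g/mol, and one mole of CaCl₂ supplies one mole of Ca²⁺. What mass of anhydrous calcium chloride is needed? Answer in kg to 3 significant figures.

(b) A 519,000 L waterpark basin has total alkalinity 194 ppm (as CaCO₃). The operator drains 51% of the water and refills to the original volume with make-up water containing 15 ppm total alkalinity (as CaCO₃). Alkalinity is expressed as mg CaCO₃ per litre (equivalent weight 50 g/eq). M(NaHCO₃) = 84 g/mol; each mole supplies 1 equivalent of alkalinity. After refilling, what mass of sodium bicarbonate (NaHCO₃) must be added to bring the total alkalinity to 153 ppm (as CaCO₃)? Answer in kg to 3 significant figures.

(a) Volume: 134,000 US gal × 3.785 L/gal = 507,190 L.
(a) Hardness to add: (207 − 69) = 138 mg/L as CaCO₃ × 507,190 L = 69,990 g as CaCO₃.
(a) Moles of Ca²⁺ (1 mol Ca²⁺ ≡ 1 mol CaCO₃): 69,990 / 100.1 g/mol = 699.2 mol.
(a) Mass of CaCl₂: 699.2 × 111 = 77,610 g.

(b) After draining 51% and refilling: 194 × 0.49 + 15 × 0.51 = 102.71 ppm.
(b) Deficit to target: 153 − 102.71 = 50.29 mg/L.
(b) As CaCO₃: 50.29 mg/L × 519,000 L = 26,100 g; ÷ 50 g/eq ÷ 1 = 522 mol NaHCO₃.
(b) Mass: 522 × 84 = 43,850 g.

(a) 77.6 kg; (b) 43.8 kg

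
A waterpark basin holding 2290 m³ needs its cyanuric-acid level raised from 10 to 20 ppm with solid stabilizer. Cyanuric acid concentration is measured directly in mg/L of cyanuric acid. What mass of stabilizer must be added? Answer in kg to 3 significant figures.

Volume: 2290 m³ = 2,290,000 L.
CYA to add: (20 − 10) = 10 mg/L × 2,290,000 L = 22,900 g cyanuric acid.

22.9 kg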